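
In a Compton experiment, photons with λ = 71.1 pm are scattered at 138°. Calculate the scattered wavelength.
75.3294 pm

Using the Compton scattering formula:
λ' = λ + Δλ = λ + λ_C(1 - cos θ)

Given:
- Initial wavelength λ = 71.1 pm
- Scattering angle θ = 138°
- Compton wavelength λ_C ≈ 2.4263 pm

Calculate the shift:
Δλ = 2.4263 × (1 - cos(138°))
Δλ = 2.4263 × 1.7431
Δλ = 4.2294 pm

Final wavelength:
λ' = 71.1 + 4.2294 = 75.3294 pm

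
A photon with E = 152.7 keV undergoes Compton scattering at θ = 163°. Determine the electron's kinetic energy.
56.3347 keV

By energy conservation: K_e = E_initial - E_final

First find the scattered photon energy:
Initial wavelength: λ = hc/E = 8.1195 pm
Compton shift: Δλ = λ_C(1 - cos(163°)) = 4.7466 pm
Final wavelength: λ' = 8.1195 + 4.7466 = 12.8661 pm
Final photon energy: E' = hc/λ' = 96.3653 keV

Electron kinetic energy:
K_e = E - E' = 152.7000 - 96.3653 = 56.3347 keV

(Intermediate values are shown rounded; full precision is carried through to the final answer.)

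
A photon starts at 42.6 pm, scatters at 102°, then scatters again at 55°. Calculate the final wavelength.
46.5654 pm

Apply Compton shift twice:

First scattering at θ₁ = 102°:
Δλ₁ = λ_C(1 - cos(102°))
Δλ₁ = 2.4263 × 1.2079
Δλ₁ = 2.9308 pm

After first scattering:
λ₁ = 42.6 + 2.9308 = 45.5308 pm

Second scattering at θ₂ = 55°:
Δλ₂ = λ_C(1 - cos(55°))
Δλ₂ = 2.4263 × 0.4264
Δλ₂ = 1.0346 pm

Final wavelength:
λ₂ = 45.5308 + 1.0346 = 46.5654 pm

Total shift: Δλ_total = 2.9308 + 1.0346 = 3.9654 pm

(Intermediate values are shown rounded; full precision is carried through to the final answer.)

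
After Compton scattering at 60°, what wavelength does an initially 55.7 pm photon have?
56.9132 pm

Using the Compton formula: λ' = λ + λ_C(1 − cos θ)

For θ = 60°, cos θ = 1/2 (exact) = 0.5000, so:
1 − cos 60° = 1 − (1/2) = 0.5000

Δλ = λ_C × 0.5000 = 2.4263 × 0.5000 = 1.2132 pm

λ' = 55.7 + 1.2132 = 56.9132 pm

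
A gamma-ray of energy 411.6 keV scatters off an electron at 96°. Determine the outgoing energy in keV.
217.8150 keV

First convert energy to wavelength:
λ = hc/E, with hc ≈ 1239.842 keV·pm (i.e. 1239.842 eV·nm)

For E = 411.6 keV = 411600 eV:
λ = 1239.842 keV·pm / 411.6 keV
λ = 3.0122 pm

Calculate the Compton shift:
Δλ = λ_C(1 - cos(96°)) = 2.4263 × 1.1045
Δλ = 2.6799 pm

Final wavelength:
λ' = 3.0122 + 2.6799 = 5.6922 pm

Final energy:
E' = hc/λ' = 1239.842 / 5.6922 = 217.8150 keV

(Intermediate values are shown rounded; full precision is carried through to the final answer.)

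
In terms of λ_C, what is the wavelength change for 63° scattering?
0.5460 λ_C

The Compton shift formula is:
Δλ = λ_C(1 - cos θ)

Dividing both sides by λ_C:
Δλ/λ_C = 1 - cos θ

For θ = 63°:
Δλ/λ_C = 1 - cos(63°)
Δλ/λ_C = 1 - 0.4540
Δλ/λ_C = 0.5460

This means the shift is 0.5460 × λ_C = 1.3248 pm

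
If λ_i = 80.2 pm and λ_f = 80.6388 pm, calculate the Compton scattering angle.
35.00°

First find the wavelength shift:
Δλ = λ' - λ = 80.6388 - 80.2 = 0.4388 pm

Using Δλ = λ_C(1 - cos θ), with λ_C = h/(m_e·c) ≈ 2.42631024 pm:
cos θ = 1 - Δλ/λ_C
cos θ = 1 - 0.4388/2.42631024
cos θ = 0.819149

θ = arccos(0.819149)
θ = 35.00°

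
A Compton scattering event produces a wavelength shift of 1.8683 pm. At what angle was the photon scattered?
76.70°

From the Compton formula Δλ = λ_C(1 - cos θ), we can solve for θ:

cos θ = 1 - Δλ/λ_C

Given:
- Δλ = 1.8683 pm
- λ_C = h/(m_e·c) ≈ 2.42631024 pm

cos θ = 1 - 1.8683/2.42631024
cos θ = 1 - 0.770017
cos θ = 0.229983

θ = arccos(0.229983)
θ = 76.70°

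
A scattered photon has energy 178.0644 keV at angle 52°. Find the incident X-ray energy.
205.6000 keV

Convert final energy to wavelength (hc ≈ 1239.842 keV·pm):
λ' = hc/E' = 1239.842 / 178.0644 = 6.9629 pm

Calculate the Compton shift:
Δλ = λ_C(1 - cos(52°))
Δλ = 2.4263 × (1 - cos(52°))
Δλ = 0.9325 pm

Initial wavelength:
λ = λ' - Δλ = 6.9629 - 0.9325 = 6.0304 pm

Initial energy:
E = hc/λ = 1239.842 / 6.0304 = 205.6000 keV

(Intermediate values are shown rounded; full precision is carried through to the final answer.)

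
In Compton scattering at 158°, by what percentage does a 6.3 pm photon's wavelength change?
74.2214%

Calculate the Compton shift:
Δλ = λ_C(1 - cos(158°))
Δλ = 2.4263 × (1 - cos(158°))
Δλ = 2.4263 × 1.9272
Δλ = 4.6759 pm

Percentage change:
(Δλ/λ₀) × 100 = (4.6759/6.3) × 100
= 74.2214%

(Intermediate values are shown rounded; full precision is carried through to the final answer.)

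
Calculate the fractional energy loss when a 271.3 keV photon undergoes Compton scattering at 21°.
0.0341 (or 3.41%)

Calculate initial and final photon energies:

Initial: E₀ = 271.3 keV → λ₀ = 4.5700 pm
Compton shift: Δλ = 0.1612 pm
Final wavelength: λ' = 4.7312 pm
Final energy: E' = 262.0589 keV

Fractional energy loss:
(E₀ - E')/E₀ = (271.3000 - 262.0589)/271.3000
= 9.2411/271.3000
= 0.0341
= 3.41%

(Intermediate values are shown rounded; full precision is carried through to the final answer.)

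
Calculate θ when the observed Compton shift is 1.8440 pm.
76.11°

From the Compton formula Δλ = λ_C(1 - cos θ), we can solve for θ:

cos θ = 1 - Δλ/λ_C

Given:
- Δλ = 1.8440 pm
- λ_C = h/(m_e·c) ≈ 2.42631024 pm

cos θ = 1 - 1.8440/2.42631024
cos θ = 1 - 0.760002
cos θ = 0.239998

θ = arccos(0.239998)
θ = 76.11°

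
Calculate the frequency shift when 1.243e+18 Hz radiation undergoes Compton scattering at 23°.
9.933e+14 Hz (decrease)

Convert frequency to wavelength (c = 299792458 m/s):
λ₀ = c/f₀ = 299792458/1.243e+18 = 2.4118460e-10 m = 241.1846 pm

Calculate Compton shift:
Δλ = λ_C(1 - cos(23°)) = 0.1929 pm

Final wavelength:
λ' = λ₀ + Δλ = 241.1846 + 0.1929 = 241.3775 pm

Final frequency:
f' = c/λ' = 299792458/2.4137748e-10 = 1.2420067e+18 Hz

Frequency shift (decrease):
Δf = f₀ - f' = 1.243e+18 - 1.2420067e+18 = 9.933e+14 Hz

(Intermediate values are shown rounded; full precision is carried through to the final answer.)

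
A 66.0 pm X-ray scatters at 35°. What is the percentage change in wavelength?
0.6648%

Calculate the Compton shift:
Δλ = λ_C(1 - cos(35°))
Δλ = 2.4263 × (1 - cos(35°))
Δλ = 2.4263 × 0.1808
Δλ = 0.4388 pm

Percentage change:
(Δλ/λ₀) × 100 = (0.4388/66.0) × 100
= 0.6648%

(Intermediate values are shown rounded; full precision is carried through to the final answer.)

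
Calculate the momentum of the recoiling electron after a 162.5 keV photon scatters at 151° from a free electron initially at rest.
1.3700e-22 kg·m/s

The electron is initially at rest, so by conservation of momentum:
p⃗_e = p⃗₀ − p⃗'  (incident photon momentum minus scattered photon momentum)

Photon momentum magnitudes (p = h/λ = E/c):
λ₀ = hc/E₀ = 7.6298 pm → p₀ = h/λ₀ = 8.6845e-23 kg·m/s
Δλ = λ_C(1 − cos 151°) = 4.5484 pm
λ' = 12.1782 pm → p' = h/λ' = 5.4409e-23 kg·m/s

The scattered photon makes angle θ = 151° with the incident direction, so by the law of cosines:
|p⃗_e|² = p₀² + p'² − 2p₀p'cos θ
|p⃗_e|² = (8.6845e-23)² + (5.4409e-23)² − 2·8.6845e-23·5.4409e-23·cos(151°)
|p⃗_e| = 1.3700e-22 kg·m/s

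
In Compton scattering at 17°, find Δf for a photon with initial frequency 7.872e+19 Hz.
2.132e+18 Hz (decrease)

Convert frequency to wavelength (c = 299792458 m/s):
λ₀ = c/f₀ = 299792458/7.872e+19 = 3.8083392e-12 m = 3.8083 pm

Calculate Compton shift:
Δλ = λ_C(1 - cos(17°)) = 0.1060 pm

Final wavelength:
λ' = λ₀ + Δλ = 3.8083 + 0.1060 = 3.9144 pm

Final frequency:
f' = c/λ' = 299792458/3.9143574e-12 = 7.6587912e+19 Hz

Frequency shift (decrease):
Δf = f₀ - f' = 7.872e+19 - 7.6587912e+19 = 2.132e+18 Hz

(Intermediate values are shown rounded; full precision is carried through to the final answer.)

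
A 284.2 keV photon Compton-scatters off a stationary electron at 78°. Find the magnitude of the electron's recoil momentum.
1.6591e-22 kg·m/s

The electron is initially at rest, so by conservation of momentum:
p⃗_e = p⃗₀ − p⃗'  (incident photon momentum minus scattered photon momentum)

Photon momentum magnitudes (p = h/λ = E/c):
λ₀ = hc/E₀ = 4.3626 pm → p₀ = h/λ₀ = 1.5188e-22 kg·m/s
Δλ = λ_C(1 − cos 78°) = 1.9219 pm
λ' = 6.2844 pm → p' = h/λ' = 1.0544e-22 kg·m/s

The scattered photon makes angle θ = 78° with the incident direction, so by the law of cosines:
|p⃗_e|² = p₀² + p'² − 2p₀p'cos θ
|p⃗_e|² = (1.5188e-22)² + (1.0544e-22)² − 2·1.5188e-22·1.0544e-22·cos(78°)
|p⃗_e| = 1.6591e-22 kg·m/s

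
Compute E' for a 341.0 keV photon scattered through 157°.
149.4570 keV

First convert energy to wavelength:
λ = hc/E, with hc ≈ 1239.842 keV·pm (i.e. 1239.842 eV·nm)

For E = 341.0 keV = 341000 eV:
λ = 1239.842 keV·pm / 341.0 keV
λ = 3.6359 pm

Calculate the Compton shift:
Δλ = λ_C(1 - cos(157°)) = 2.4263 × 1.9205
Δλ = 4.6597 pm

Final wavelength:
λ' = 3.6359 + 4.6597 = 8.2956 pm

Final energy:
E' = hc/λ' = 1239.842 / 8.2956 = 149.4570 keV

(Intermediate values are shown rounded; full precision is carried through to the final answer.)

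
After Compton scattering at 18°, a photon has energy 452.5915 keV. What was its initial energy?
473.1000 keV

Convert final energy to wavelength (hc ≈ 1239.842 keV·pm):
λ' = hc/E' = 1239.842 / 452.5915 = 2.7394 pm

Calculate the Compton shift:
Δλ = λ_C(1 - cos(18°))
Δλ = 2.4263 × (1 - cos(18°))
Δλ = 0.1188 pm

Initial wavelength:
λ = λ' - Δλ = 2.7394 - 0.1188 = 2.6207 pm

Initial energy:
E = hc/λ = 1239.842 / 2.6207 = 473.1000 keV

(Intermediate values are shown rounded; full precision is carried through to the final answer.)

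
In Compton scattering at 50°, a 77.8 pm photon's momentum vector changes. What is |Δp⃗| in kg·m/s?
7.1596e-24 kg·m/s

Photon momentum magnitude is p = h/λ.

Initial momentum:
p₀ = h/λ = 6.6261e-34/7.7800e-11 = 8.5168e-24 kg·m/s

After scattering:
λ' = λ + Δλ = 77.8 + 0.8667 = 78.6667 pm
p' = h/λ' = 6.6261e-34/7.8667e-11 = 8.4230e-24 kg·m/s

Momentum is a vector; the scattered photon's direction makes angle θ = 50° with the incident direction. The magnitude of the vector change Δp⃗ = p⃗₀ − p⃗' is found from the law of cosines:
|Δp⃗|² = p₀² + p'² − 2p₀p'cos θ
|Δp⃗|² = (8.5168e-24)² + (8.4230e-24)² − 2·8.5168e-24·8.4230e-24·cos(50°)
|Δp⃗| = 7.1596e-24 kg·m/s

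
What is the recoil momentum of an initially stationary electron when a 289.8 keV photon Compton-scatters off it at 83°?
1.7542e-22 kg·m/s

The electron is initially at rest, so by conservation of momentum:
p⃗_e = p⃗₀ − p⃗'  (incident photon momentum minus scattered photon momentum)

Photon momentum magnitudes (p = h/λ = E/c):
λ₀ = hc/E₀ = 4.2783 pm → p₀ = h/λ₀ = 1.5488e-22 kg·m/s
Δλ = λ_C(1 − cos 83°) = 2.1306 pm
λ' = 6.4089 pm → p' = h/λ' = 1.0339e-22 kg·m/s

The scattered photon makes angle θ = 83° with the incident direction, so by the law of cosines:
|p⃗_e|² = p₀² + p'² − 2p₀p'cos θ
|p⃗_e|² = (1.5488e-22)² + (1.0339e-22)² − 2·1.5488e-22·1.0339e-22·cos(83°)
|p⃗_e| = 1.7542e-22 kg·m/s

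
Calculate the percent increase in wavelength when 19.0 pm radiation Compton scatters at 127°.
20.4553%

Calculate the Compton shift:
Δλ = λ_C(1 - cos(127°))
Δλ = 2.4263 × (1 - cos(127°))
Δλ = 2.4263 × 1.6018
Δλ = 3.8865 pm

Percentage change:
(Δλ/λ₀) × 100 = (3.8865/19.0) × 100
= 20.4553%

(Intermediate values are shown rounded; full precision is carried through to the final answer.)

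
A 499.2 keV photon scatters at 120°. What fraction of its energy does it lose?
0.5944 (or 59.44%)

Calculate initial and final photon energies:

Initial: E₀ = 499.2 keV → λ₀ = 2.4837 pm
Compton shift: Δλ = 3.6395 pm
Final wavelength: λ' = 6.1231 pm
Final energy: E' = 202.4852 keV

Fractional energy loss:
(E₀ - E')/E₀ = (499.2000 - 202.4852)/499.2000
= 296.7148/499.2000
= 0.5944
= 59.44%

(Intermediate values are shown rounded; full precision is carried through to the final answer.)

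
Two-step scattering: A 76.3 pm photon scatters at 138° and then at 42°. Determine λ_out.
81.1526 pm

Apply Compton shift twice:

First scattering at θ₁ = 138°:
Δλ₁ = λ_C(1 - cos(138°))
Δλ₁ = 2.4263 × 1.7431
Δλ₁ = 4.2294 pm

After first scattering:
λ₁ = 76.3 + 4.2294 = 80.5294 pm

Second scattering at θ₂ = 42°:
Δλ₂ = λ_C(1 - cos(42°))
Δλ₂ = 2.4263 × 0.2569
Δλ₂ = 0.6232 pm

Final wavelength:
λ₂ = 80.5294 + 0.6232 = 81.1526 pm

Total shift: Δλ_total = 4.2294 + 0.6232 = 4.8526 pm

(Intermediate values are shown rounded; full precision is carried through to the final answer.)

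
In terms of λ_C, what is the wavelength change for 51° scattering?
0.3707 λ_C

The Compton shift formula is:
Δλ = λ_C(1 - cos θ)

Dividing both sides by λ_C:
Δλ/λ_C = 1 - cos θ

For θ = 51°:
Δλ/λ_C = 1 - cos(51°)
Δλ/λ_C = 1 - 0.6293
Δλ/λ_C = 0.3707

This means the shift is 0.3707 × λ_C = 0.8994 pm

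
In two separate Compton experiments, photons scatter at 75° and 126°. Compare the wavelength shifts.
126° produces the larger shift by a factor of 2.142

Calculate both shifts using Δλ = λ_C(1 - cos θ):

For θ₁ = 75°:
Δλ₁ = 2.4263 × (1 - cos(75°))
Δλ₁ = 2.4263 × 0.7412
Δλ₁ = 1.7983 pm

For θ₂ = 126°:
Δλ₂ = 2.4263 × (1 - cos(126°))
Δλ₂ = 2.4263 × 1.5878
Δλ₂ = 3.8525 pm

The 126° angle produces the larger shift.
Ratio: 3.8525/1.7983 = 2.142

(Intermediate values are shown rounded; full precision is carried through to the final answer.)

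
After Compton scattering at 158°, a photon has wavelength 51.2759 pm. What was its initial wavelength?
46.6000 pm

From λ' = λ + Δλ, we have λ = λ' - Δλ

First calculate the Compton shift:
Δλ = λ_C(1 - cos θ)
Δλ = 2.4263 × (1 - cos(158°))
Δλ = 2.4263 × 1.9272
Δλ = 4.6759 pm

Initial wavelength:
λ = λ' - Δλ
λ = 51.2759 - 4.6759
λ = 46.6000 pm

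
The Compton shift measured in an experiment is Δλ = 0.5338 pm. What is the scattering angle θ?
38.74°

From the Compton formula Δλ = λ_C(1 - cos θ), we can solve for θ:

cos θ = 1 - Δλ/λ_C

Given:
- Δλ = 0.5338 pm
- λ_C = h/(m_e·c) ≈ 2.42631024 pm

cos θ = 1 - 0.5338/2.42631024
cos θ = 1 - 0.220005
cos θ = 0.779995

θ = arccos(0.779995)
θ = 38.74°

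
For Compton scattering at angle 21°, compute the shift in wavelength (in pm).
0.1612 pm

Using the Compton scattering formula:
Δλ = λ_C(1 - cos θ)

where λ_C = h/(m_e·c) ≈ 2.4263 pm is the Compton wavelength of an electron.

For θ = 21°:
cos(21°) = 0.9336
1 - cos(21°) = 0.0664

Δλ = 2.4263 × 0.0664
Δλ = 0.1612 pm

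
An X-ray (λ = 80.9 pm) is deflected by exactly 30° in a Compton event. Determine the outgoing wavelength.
81.2251 pm

Using the Compton formula: λ' = λ + λ_C(1 − cos θ)

For θ = 30°, cos θ = √3/2 (exact) ≈ 0.8660, so:
1 − cos 30° = 1 − (√3/2) ≈ 0.1340

Δλ = λ_C × 0.1340 = 2.4263 × 0.1340 = 0.3251 pm

λ' = 80.9 + 0.3251 = 81.2251 pm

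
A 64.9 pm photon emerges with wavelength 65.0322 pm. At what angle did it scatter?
19.00°

First find the wavelength shift:
Δλ = λ' - λ = 65.0322 - 64.9 = 0.1322 pm

Using Δλ = λ_C(1 - cos θ), with λ_C = h/(m_e·c) ≈ 2.42631024 pm:
cos θ = 1 - Δλ/λ_C
cos θ = 1 - 0.1322/2.42631024
cos θ = 0.945514

θ = arccos(0.945514)
θ = 19.00°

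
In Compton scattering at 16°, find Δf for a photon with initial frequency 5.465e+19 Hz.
9.206e+17 Hz (decrease)

Convert frequency to wavelength (c = 299792458 m/s):
λ₀ = c/f₀ = 299792458/5.465e+19 = 5.4856808e-12 m = 5.4857 pm

Calculate Compton shift:
Δλ = λ_C(1 - cos(16°)) = 0.0940 pm

Final wavelength:
λ' = λ₀ + Δλ = 5.4857 + 0.0940 = 5.5797 pm

Final frequency:
f' = c/λ' = 299792458/5.5796720e-12 = 5.3729405e+19 Hz

Frequency shift (decrease):
Δf = f₀ - f' = 5.465e+19 - 5.3729405e+19 = 9.206e+17 Hz

(Intermediate values are shown rounded; full precision is carried through to the final answer.)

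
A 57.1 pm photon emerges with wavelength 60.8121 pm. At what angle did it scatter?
122.00°

First find the wavelength shift:
Δλ = λ' - λ = 60.8121 - 57.1 = 3.7121 pm

Using Δλ = λ_C(1 - cos θ), with λ_C = h/(m_e·c) ≈ 2.42631024 pm:
cos θ = 1 - Δλ/λ_C
cos θ = 1 - 3.7121/2.42631024
cos θ = -0.529936

θ = arccos(-0.529936)
θ = 122.00°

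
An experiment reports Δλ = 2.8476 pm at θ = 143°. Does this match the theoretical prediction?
No, inconsistent

Calculate the expected shift for θ = 143°:

Δλ_expected = λ_C(1 - cos(143°))
Δλ_expected = 2.4263 × (1 - cos(143°))
Δλ_expected = 2.4263 × 1.7986
Δλ_expected = 4.3640 pm

Given shift: 2.8476 pm
Expected shift: 4.3640 pm
Difference: 1.5164 pm

The values do not match. The given shift corresponds to θ ≈ 100.0°, not 143°.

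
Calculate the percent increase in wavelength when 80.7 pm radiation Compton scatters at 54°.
1.2394%

Calculate the Compton shift:
Δλ = λ_C(1 - cos(54°))
Δλ = 2.4263 × (1 - cos(54°))
Δλ = 2.4263 × 0.4122
Δλ = 1.0002 pm

Percentage change:
(Δλ/λ₀) × 100 = (1.0002/80.7) × 100
= 1.2394%

(Intermediate values are shown rounded; full precision is carried through to the final answer.)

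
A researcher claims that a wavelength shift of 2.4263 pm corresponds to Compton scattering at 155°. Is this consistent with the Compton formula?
No, inconsistent

Calculate the expected shift for θ = 155°:

Δλ_expected = λ_C(1 - cos(155°))
Δλ_expected = 2.4263 × (1 - cos(155°))
Δλ_expected = 2.4263 × 1.9063
Δλ_expected = 4.6253 pm

Given shift: 2.4263 pm
Expected shift: 4.6253 pm
Difference: 2.1990 pm

The values do not match. The given shift corresponds to θ ≈ 90.0°, not 155°.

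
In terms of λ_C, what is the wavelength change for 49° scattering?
0.3439 λ_C

The Compton shift formula is:
Δλ = λ_C(1 - cos θ)

Dividing both sides by λ_C:
Δλ/λ_C = 1 - cos θ

For θ = 49°:
Δλ/λ_C = 1 - cos(49°)
Δλ/λ_C = 1 - 0.6561
Δλ/λ_C = 0.3439

This means the shift is 0.3439 × λ_C = 0.8345 pm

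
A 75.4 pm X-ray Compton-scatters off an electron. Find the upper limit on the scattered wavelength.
80.2526 pm (at θ = 180°)

The Compton shift is Δλ = λ_C(1 − cos θ).

Since cos θ ranges from −1 to 1, the factor (1 − cos θ) ranges from 0 to 2; the maximum shift occurs at θ = 180° (backscattering):
Δλ_max = 2λ_C = 2 × 2.4263 pm = 4.8526 pm

Maximum scattered wavelength:
λ'_max = λ₀ + Δλ_max = 75.4 + 4.8526 = 80.2526 pm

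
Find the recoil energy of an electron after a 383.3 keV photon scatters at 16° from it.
10.8233 keV

By energy conservation: K_e = E_initial - E_final

First find the scattered photon energy:
Initial wavelength: λ = hc/E = 3.2347 pm
Compton shift: Δλ = λ_C(1 - cos(16°)) = 0.0940 pm
Final wavelength: λ' = 3.2347 + 0.0940 = 3.3286 pm
Final photon energy: E' = hc/λ' = 372.4767 keV

Electron kinetic energy:
K_e = E - E' = 383.3000 - 372.4767 = 10.8233 keV

(Intermediate values are shown rounded; full precision is carried through to the final answer.)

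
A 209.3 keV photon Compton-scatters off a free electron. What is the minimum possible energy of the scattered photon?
115.0519 keV (at θ = 180°)

The scattered photon has minimum energy when its wavelength is maximum, i.e., when the Compton shift Δλ = λ_C(1 − cos θ) is maximum. This occurs at θ = 180° (backscattering), giving Δλ_max = 2λ_C = 4.8526 pm.

Initial wavelength: λ₀ = hc/E₀ = 5.9238 pm
Maximum final wavelength: λ'_max = λ₀ + 2λ_C = 5.9238 + 4.8526 = 10.7764 pm
Minimum final energy: E'_min = hc/λ'_max = 115.0519 keV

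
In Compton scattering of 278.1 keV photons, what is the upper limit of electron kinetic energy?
144.9394 keV

Maximum energy transfer occurs at θ = 180° (backscattering).

Initial photon: E₀ = 278.1 keV → λ₀ = 4.4583 pm

Maximum Compton shift (at 180°):
Δλ_max = 2λ_C = 2 × 2.4263 = 4.8526 pm

Final wavelength:
λ' = 4.4583 + 4.8526 = 9.3109 pm

Minimum photon energy (maximum energy to electron):
E'_min = hc/λ' = 133.1606 keV

Maximum electron kinetic energy:
K_max = E₀ - E'_min = 278.1000 - 133.1606 = 144.9394 keV

(Intermediate values are shown rounded; full precision is carried through to the final answer.)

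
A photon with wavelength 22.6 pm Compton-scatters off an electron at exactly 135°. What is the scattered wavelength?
26.7420 pm

Using the Compton formula: λ' = λ + λ_C(1 − cos θ)

For θ = 135°, cos θ = -√2/2 (exact) ≈ -0.7071, so:
1 − cos 135° = 1 − (-√2/2) ≈ 1.7071

Δλ = λ_C × 1.7071 = 2.4263 × 1.7071 = 4.1420 pm

λ' = 22.6 + 4.1420 = 26.7420 pm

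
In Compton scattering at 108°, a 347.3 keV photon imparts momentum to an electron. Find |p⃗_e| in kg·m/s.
2.3530e-22 kg·m/s

The electron is initially at rest, so by conservation of momentum:
p⃗_e = p⃗₀ − p⃗'  (incident photon momentum minus scattered photon momentum)

Photon momentum magnitudes (p = h/λ = E/c):
λ₀ = hc/E₀ = 3.5699 pm → p₀ = h/λ₀ = 1.8561e-22 kg·m/s
Δλ = λ_C(1 − cos 108°) = 3.1761 pm
λ' = 6.7460 pm → p' = h/λ' = 9.8222e-23 kg·m/s

The scattered photon makes angle θ = 108° with the incident direction, so by the law of cosines:
|p⃗_e|² = p₀² + p'² − 2p₀p'cos θ
|p⃗_e|² = (1.8561e-22)² + (9.8222e-23)² − 2·1.8561e-22·9.8222e-23·cos(108°)
|p⃗_e| = 2.3530e-22 kg·m/s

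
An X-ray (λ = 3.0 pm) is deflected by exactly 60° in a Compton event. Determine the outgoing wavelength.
4.2132 pm

Using the Compton formula: λ' = λ + λ_C(1 − cos θ)

For θ = 60°, cos θ = 1/2 (exact) = 0.5000, so:
1 − cos 60° = 1 − (1/2) = 0.5000

Δλ = λ_C × 0.5000 = 2.4263 × 0.5000 = 1.2132 pm

λ' = 3.0 + 1.2132 = 4.2132 pm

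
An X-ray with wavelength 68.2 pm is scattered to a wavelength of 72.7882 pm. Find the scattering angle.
153.00°

First find the wavelength shift:
Δλ = λ' - λ = 72.7882 - 68.2 = 4.5882 pm

Using Δλ = λ_C(1 - cos θ), with λ_C = h/(m_e·c) ≈ 2.42631024 pm:
cos θ = 1 - Δλ/λ_C
cos θ = 1 - 4.5882/2.42631024
cos θ = -0.891020

θ = arccos(-0.891020)
θ = 153.00°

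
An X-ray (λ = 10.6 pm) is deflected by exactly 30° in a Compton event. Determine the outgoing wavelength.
10.9251 pm

Using the Compton formula: λ' = λ + λ_C(1 − cos θ)

For θ = 30°, cos θ = √3/2 (exact) ≈ 0.8660, so:
1 − cos 30° = 1 − (√3/2) ≈ 0.1340

Δλ = λ_C × 0.1340 = 2.4263 × 0.1340 = 0.3251 pm

λ' = 10.6 + 0.3251 = 10.9251 pm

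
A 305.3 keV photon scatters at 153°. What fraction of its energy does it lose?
0.5305 (or 53.05%)

Calculate initial and final photon energies:

Initial: E₀ = 305.3 keV → λ₀ = 4.0611 pm
Compton shift: Δλ = 4.5882 pm
Final wavelength: λ' = 8.6492 pm
Final energy: E' = 143.3471 keV

Fractional energy loss:
(E₀ - E')/E₀ = (305.3000 - 143.3471)/305.3000
= 161.9529/305.3000
= 0.5305
= 53.05%

(Intermediate values are shown rounded; full precision is carried through to the final answer.)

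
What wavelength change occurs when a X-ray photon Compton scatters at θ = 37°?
0.4886 pm

Using the Compton scattering formula:
Δλ = λ_C(1 - cos θ)

where λ_C = h/(m_e·c) ≈ 2.4263 pm is the Compton wavelength of an electron.

For θ = 37°:
cos(37°) = 0.7986
1 - cos(37°) = 0.2014

Δλ = 2.4263 × 0.2014
Δλ = 0.4886 pm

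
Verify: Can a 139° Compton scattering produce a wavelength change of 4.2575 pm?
Yes, consistent

Calculate the expected shift for θ = 139°:

Δλ_expected = λ_C(1 - cos(139°))
Δλ_expected = 2.4263 × (1 - cos(139°))
Δλ_expected = 2.4263 × 1.7547
Δλ_expected = 4.2575 pm

Given shift: 4.2575 pm
Expected shift: 4.2575 pm
Difference: 0.0000 pm

The values match. This is consistent with Compton scattering at the stated angle.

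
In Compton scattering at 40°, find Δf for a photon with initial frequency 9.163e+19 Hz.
1.355e+19 Hz (decrease)

Convert frequency to wavelength (c = 299792458 m/s):
λ₀ = c/f₀ = 299792458/9.163e+19 = 3.2717719e-12 m = 3.2718 pm

Calculate Compton shift:
Δλ = λ_C(1 - cos(40°)) = 0.5676 pm

Final wavelength:
λ' = λ₀ + Δλ = 3.2718 + 0.5676 = 3.8394 pm

Final frequency:
f' = c/λ' = 299792458/3.8394206e-12 = 7.8082733e+19 Hz

Frequency shift (decrease):
Δf = f₀ - f' = 9.163e+19 - 7.8082733e+19 = 1.355e+19 Hz

(Intermediate values are shown rounded; full precision is carried through to the final answer.)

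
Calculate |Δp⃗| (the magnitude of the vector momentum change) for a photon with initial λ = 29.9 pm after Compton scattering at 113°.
3.5107e-23 kg·m/s

Photon momentum magnitude is p = h/λ.

Initial momentum:
p₀ = h/λ = 6.6261e-34/2.9900e-11 = 2.2161e-23 kg·m/s

After scattering:
λ' = λ + Δλ = 29.9 + 3.3743 = 33.2743 pm
p' = h/λ' = 6.6261e-34/3.3274e-11 = 1.9913e-23 kg·m/s

Momentum is a vector; the scattered photon's direction makes angle θ = 113° with the incident direction. The magnitude of the vector change Δp⃗ = p⃗₀ − p⃗' is found from the law of cosines:
|Δp⃗|² = p₀² + p'² − 2p₀p'cos θ
|Δp⃗|² = (2.2161e-23)² + (1.9913e-23)² − 2·2.2161e-23·1.9913e-23·cos(113°)
|Δp⃗| = 3.5107e-23 kg·m/s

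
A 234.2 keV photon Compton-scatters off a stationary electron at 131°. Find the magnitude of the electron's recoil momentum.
1.8004e-22 kg·m/s

The electron is initially at rest, so by conservation of momentum:
p⃗_e = p⃗₀ − p⃗'  (incident photon momentum minus scattered photon momentum)

Photon momentum magnitudes (p = h/λ = E/c):
λ₀ = hc/E₀ = 5.2939 pm → p₀ = h/λ₀ = 1.2516e-22 kg·m/s
Δλ = λ_C(1 − cos 131°) = 4.0181 pm
λ' = 9.3121 pm → p' = h/λ' = 7.1156e-23 kg·m/s

The scattered photon makes angle θ = 131° with the incident direction, so by the law of cosines:
|p⃗_e|² = p₀² + p'² − 2p₀p'cos θ
|p⃗_e|² = (1.2516e-22)² + (7.1156e-23)² − 2·1.2516e-22·7.1156e-23·cos(131°)
|p⃗_e| = 1.8004e-22 kg·m/s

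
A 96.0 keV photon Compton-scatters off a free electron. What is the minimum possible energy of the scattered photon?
69.7809 keV (at θ = 180°)

The scattered photon has minimum energy when its wavelength is maximum, i.e., when the Compton shift Δλ = λ_C(1 − cos θ) is maximum. This occurs at θ = 180° (backscattering), giving Δλ_max = 2λ_C = 4.8526 pm.

Initial wavelength: λ₀ = hc/E₀ = 12.9150 pm
Maximum final wavelength: λ'_max = λ₀ + 2λ_C = 12.9150 + 4.8526 = 17.7676 pm
Minimum final energy: E'_min = hc/λ'_max = 69.7809 keV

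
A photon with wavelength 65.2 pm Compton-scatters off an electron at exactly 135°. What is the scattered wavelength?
69.3420 pm

Using the Compton formula: λ' = λ + λ_C(1 − cos θ)

For θ = 135°, cos θ = -√2/2 (exact) ≈ -0.7071, so:
1 − cos 135° = 1 − (-√2/2) ≈ 1.7071

Δλ = λ_C × 1.7071 = 2.4263 × 1.7071 = 4.1420 pm

λ' = 65.2 + 4.1420 = 69.3420 pm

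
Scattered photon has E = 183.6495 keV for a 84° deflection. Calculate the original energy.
270.8001 keV

Convert final energy to wavelength (hc ≈ 1239.842 keV·pm):
λ' = hc/E' = 1239.842 / 183.6495 = 6.7511 pm

Calculate the Compton shift:
Δλ = λ_C(1 - cos(84°))
Δλ = 2.4263 × (1 - cos(84°))
Δλ = 2.1727 pm

Initial wavelength:
λ = λ' - Δλ = 6.7511 - 2.1727 = 4.5784 pm

Initial energy:
E = hc/λ = 1239.842 / 4.5784 = 270.8001 keV

(Intermediate values are shown rounded; full precision is carried through to the final answer.)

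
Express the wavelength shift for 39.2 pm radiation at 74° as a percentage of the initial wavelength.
4.4835%

Calculate the Compton shift:
Δλ = λ_C(1 - cos(74°))
Δλ = 2.4263 × (1 - cos(74°))
Δλ = 2.4263 × 0.7244
Δλ = 1.7575 pm

Percentage change:
(Δλ/λ₀) × 100 = (1.7575/39.2) × 100
= 4.4835%

(Intermediate values are shown rounded; full precision is carried through to the final answer.)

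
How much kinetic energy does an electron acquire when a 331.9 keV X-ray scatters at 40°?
43.7816 keV

By energy conservation: K_e = E_initial - E_final

First find the scattered photon energy:
Initial wavelength: λ = hc/E = 3.7356 pm
Compton shift: Δλ = λ_C(1 - cos(40°)) = 0.5676 pm
Final wavelength: λ' = 3.7356 + 0.5676 = 4.3032 pm
Final photon energy: E' = hc/λ' = 288.1184 keV

Electron kinetic energy:
K_e = E - E' = 331.9000 - 288.1184 = 43.7816 keV

(Intermediate values are shown rounded; full precision is carried through to the final answer.)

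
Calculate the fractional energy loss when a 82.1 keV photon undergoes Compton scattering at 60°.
0.0744 (or 7.44%)

Calculate initial and final photon energies:

Initial: E₀ = 82.1 keV → λ₀ = 15.1016 pm
Compton shift: Δλ = 1.2132 pm
Final wavelength: λ' = 16.3148 pm
Final energy: E' = 75.9951 keV

Fractional energy loss:
(E₀ - E')/E₀ = (82.1000 - 75.9951)/82.1000
= 6.1049/82.1000
= 0.0744
= 7.44%

(Intermediate values are shown rounded; full precision is carried through to the final answer.)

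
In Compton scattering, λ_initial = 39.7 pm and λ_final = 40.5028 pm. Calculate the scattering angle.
48.00°

First find the wavelength shift:
Δλ = λ' - λ = 40.5028 - 39.7 = 0.8028 pm

Using Δλ = λ_C(1 - cos θ), with λ_C = h/(m_e·c) ≈ 2.42631024 pm:
cos θ = 1 - Δλ/λ_C
cos θ = 1 - 0.8028/2.42631024
cos θ = 0.669127

θ = arccos(0.669127)
θ = 48.00°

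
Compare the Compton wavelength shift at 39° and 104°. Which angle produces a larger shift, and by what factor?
104° produces the larger shift by a factor of 5.573

Calculate both shifts using Δλ = λ_C(1 - cos θ):

For θ₁ = 39°:
Δλ₁ = 2.4263 × (1 - cos(39°))
Δλ₁ = 2.4263 × 0.2229
Δλ₁ = 0.5407 pm

For θ₂ = 104°:
Δλ₂ = 2.4263 × (1 - cos(104°))
Δλ₂ = 2.4263 × 1.2419
Δλ₂ = 3.0133 pm

The 104° angle produces the larger shift.
Ratio: 3.0133/0.5407 = 5.573

(Intermediate values are shown rounded; full precision is carried through to the final answer.)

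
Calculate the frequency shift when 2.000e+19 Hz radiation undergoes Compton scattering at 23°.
2.541e+17 Hz (decrease)

Convert frequency to wavelength (c = 299792458 m/s):
λ₀ = c/f₀ = 299792458/2.000e+19 = 1.4989623e-11 m = 14.9896 pm

Calculate Compton shift:
Δλ = λ_C(1 - cos(23°)) = 0.1929 pm

Final wavelength:
λ' = λ₀ + Δλ = 14.9896 + 0.1929 = 15.1825 pm

Final frequency:
f' = c/λ' = 299792458/1.5182503e-11 = 1.9745918e+19 Hz

Frequency shift (decrease):
Δf = f₀ - f' = 2.000e+19 - 1.9745918e+19 = 2.541e+17 Hz

(Intermediate values are shown rounded; full precision is carried through to the final answer.)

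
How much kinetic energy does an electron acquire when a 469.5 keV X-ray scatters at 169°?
303.0517 keV

By energy conservation: K_e = E_initial - E_final

First find the scattered photon energy:
Initial wavelength: λ = hc/E = 2.6408 pm
Compton shift: Δλ = λ_C(1 - cos(169°)) = 4.8080 pm
Final wavelength: λ' = 2.6408 + 4.8080 = 7.4488 pm
Final photon energy: E' = hc/λ' = 166.4483 keV

Electron kinetic energy:
K_e = E - E' = 469.5000 - 166.4483 = 303.0517 keV

(Intermediate values are shown rounded; full precision is carried through to the final answer.)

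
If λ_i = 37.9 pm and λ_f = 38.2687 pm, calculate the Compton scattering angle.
32.00°

First find the wavelength shift:
Δλ = λ' - λ = 38.2687 - 37.9 = 0.3687 pm

Using Δλ = λ_C(1 - cos θ), with λ_C = h/(m_e·c) ≈ 2.42631024 pm:
cos θ = 1 - Δλ/λ_C
cos θ = 1 - 0.3687/2.42631024
cos θ = 0.848041

θ = arccos(0.848041)
θ = 32.00°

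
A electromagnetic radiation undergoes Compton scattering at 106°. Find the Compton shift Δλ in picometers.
3.0951 pm

Using the Compton scattering formula:
Δλ = λ_C(1 - cos θ)

where λ_C = h/(m_e·c) ≈ 2.4263 pm is the Compton wavelength of an electron.

For θ = 106°:
cos(106°) = -0.2756
1 - cos(106°) = 1.2756

Δλ = 2.4263 × 1.2756
Δλ = 3.0951 pm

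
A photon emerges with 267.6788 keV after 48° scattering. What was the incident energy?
323.8001 keV

Convert final energy to wavelength (hc ≈ 1239.842 keV·pm):
λ' = hc/E' = 1239.842 / 267.6788 = 4.6318 pm

Calculate the Compton shift:
Δλ = λ_C(1 - cos(48°))
Δλ = 2.4263 × (1 - cos(48°))
Δλ = 0.8028 pm

Initial wavelength:
λ = λ' - Δλ = 4.6318 - 0.8028 = 3.8290 pm

Initial energy:
E = hc/λ = 1239.842 / 3.8290 = 323.8001 keV

(Intermediate values are shown rounded; full precision is carried through to the final answer.)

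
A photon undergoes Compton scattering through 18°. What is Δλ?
0.1188 pm

Using the Compton scattering formula:
Δλ = λ_C(1 - cos θ)

where λ_C = h/(m_e·c) ≈ 2.4263 pm is the Compton wavelength of an electron.

For θ = 18°:
cos(18°) = 0.9511
1 - cos(18°) = 0.0489

Δλ = 2.4263 × 0.0489
Δλ = 0.1188 pm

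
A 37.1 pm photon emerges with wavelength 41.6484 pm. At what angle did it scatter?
151.00°

First find the wavelength shift:
Δλ = λ' - λ = 41.6484 - 37.1 = 4.5484 pm

Using Δλ = λ_C(1 - cos θ), with λ_C = h/(m_e·c) ≈ 2.42631024 pm:
cos θ = 1 - Δλ/λ_C
cos θ = 1 - 4.5484/2.42631024
cos θ = -0.874616

θ = arccos(-0.874616)
θ = 151.00°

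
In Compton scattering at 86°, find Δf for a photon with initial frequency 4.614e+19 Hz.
1.190e+19 Hz (decrease)

Convert frequency to wavelength (c = 299792458 m/s):
λ₀ = c/f₀ = 299792458/4.614e+19 = 6.4974525e-12 m = 6.4975 pm

Calculate Compton shift:
Δλ = λ_C(1 - cos(86°)) = 2.2571 pm

Final wavelength:
λ' = λ₀ + Δλ = 6.4975 + 2.2571 = 8.7545 pm

Final frequency:
f' = c/λ' = 299792458/8.7545119e-12 = 3.4244337e+19 Hz

Frequency shift (decrease):
Δf = f₀ - f' = 4.614e+19 - 3.4244337e+19 = 1.190e+19 Hz

(Intermediate values are shown rounded; full precision is carried through to the final answer.)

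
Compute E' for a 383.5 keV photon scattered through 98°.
206.7454 keV

First convert energy to wavelength:
λ = hc/E, with hc ≈ 1239.842 keV·pm (i.e. 1239.842 eV·nm)

For E = 383.5 keV = 383500 eV:
λ = 1239.842 keV·pm / 383.5 keV
λ = 3.2330 pm

Calculate the Compton shift:
Δλ = λ_C(1 - cos(98°)) = 2.4263 × 1.1392
Δλ = 2.7640 pm

Final wavelength:
λ' = 3.2330 + 2.7640 = 5.9970 pm

Final energy:
E' = hc/λ' = 1239.842 / 5.9970 = 206.7454 keV

(Intermediate values are shown rounded; full precision is carried through to the final answer.)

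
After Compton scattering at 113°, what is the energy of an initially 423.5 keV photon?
196.7393 keV

First convert energy to wavelength:
λ = hc/E, with hc ≈ 1239.842 keV·pm (i.e. 1239.842 eV·nm)

For E = 423.5 keV = 423500 eV:
λ = 1239.842 keV·pm / 423.5 keV
λ = 2.9276 pm

Calculate the Compton shift:
Δλ = λ_C(1 - cos(113°)) = 2.4263 × 1.3907
Δλ = 3.3743 pm

Final wavelength:
λ' = 2.9276 + 3.3743 = 6.3020 pm

Final energy:
E' = hc/λ' = 1239.842 / 6.3020 = 196.7393 keV

(Intermediate values are shown rounded; full precision is carried through to the final answer.)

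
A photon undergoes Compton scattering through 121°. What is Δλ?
3.6760 pm

Using the Compton scattering formula:
Δλ = λ_C(1 - cos θ)

where λ_C = h/(m_e·c) ≈ 2.4263 pm is the Compton wavelength of an electron.

For θ = 121°:
cos(121°) = -0.5150
1 - cos(121°) = 1.5150

Δλ = 2.4263 × 1.5150
Δλ = 3.6760 pm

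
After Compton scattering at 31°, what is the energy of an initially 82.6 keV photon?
80.7360 keV

First convert energy to wavelength:
λ = hc/E, with hc ≈ 1239.842 keV·pm (i.e. 1239.842 eV·nm)

For E = 82.6 keV = 82600 eV:
λ = 1239.842 keV·pm / 82.6 keV
λ = 15.0102 pm

Calculate the Compton shift:
Δλ = λ_C(1 - cos(31°)) = 2.4263 × 0.1428
Δλ = 0.3466 pm

Final wavelength:
λ' = 15.0102 + 0.3466 = 15.3567 pm

Final energy:
E' = hc/λ' = 1239.842 / 15.3567 = 80.7360 keV

(Intermediate values are shown rounded; full precision is carried through to the final answer.)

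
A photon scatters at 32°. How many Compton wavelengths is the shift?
0.1520 λ_C

The Compton shift formula is:
Δλ = λ_C(1 - cos θ)

Dividing both sides by λ_C:
Δλ/λ_C = 1 - cos θ

For θ = 32°:
Δλ/λ_C = 1 - cos(32°)
Δλ/λ_C = 1 - 0.8480
Δλ/λ_C = 0.1520

This means the shift is 0.1520 × λ_C = 0.3687 pm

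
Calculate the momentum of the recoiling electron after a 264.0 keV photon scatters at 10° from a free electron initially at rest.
2.4522e-23 kg·m/s

The electron is initially at rest, so by conservation of momentum:
p⃗_e = p⃗₀ − p⃗'  (incident photon momentum minus scattered photon momentum)

Photon momentum magnitudes (p = h/λ = E/c):
λ₀ = hc/E₀ = 4.6964 pm → p₀ = h/λ₀ = 1.4109e-22 kg·m/s
Δλ = λ_C(1 − cos 10°) = 0.0369 pm
λ' = 4.7332 pm → p' = h/λ' = 1.3999e-22 kg·m/s

The scattered photon makes angle θ = 10° with the incident direction, so by the law of cosines:
|p⃗_e|² = p₀² + p'² − 2p₀p'cos θ
|p⃗_e|² = (1.4109e-22)² + (1.3999e-22)² − 2·1.4109e-22·1.3999e-22·cos(10°)
|p⃗_e| = 2.4522e-23 kg·m/s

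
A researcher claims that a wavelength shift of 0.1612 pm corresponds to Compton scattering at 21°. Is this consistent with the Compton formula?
Yes, consistent

Calculate the expected shift for θ = 21°:

Δλ_expected = λ_C(1 - cos(21°))
Δλ_expected = 2.4263 × (1 - cos(21°))
Δλ_expected = 2.4263 × 0.0664
Δλ_expected = 0.1612 pm

Given shift: 0.1612 pm
Expected shift: 0.1612 pm
Difference: 0.0000 pm

The values match. This is consistent with Compton scattering at the stated angle.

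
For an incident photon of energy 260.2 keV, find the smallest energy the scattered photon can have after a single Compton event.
128.9142 keV (at θ = 180°)

The scattered photon has minimum energy when its wavelength is maximum, i.e., when the Compton shift Δλ = λ_C(1 − cos θ) is maximum. This occurs at θ = 180° (backscattering), giving Δλ_max = 2λ_C = 4.8526 pm.

Initial wavelength: λ₀ = hc/E₀ = 4.7650 pm
Maximum final wavelength: λ'_max = λ₀ + 2λ_C = 4.7650 + 4.8526 = 9.6176 pm
Minimum final energy: E'_min = hc/λ'_max = 128.9142 keV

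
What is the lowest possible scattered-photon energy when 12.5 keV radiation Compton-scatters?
11.9170 keV (at θ = 180°)

The scattered photon has minimum energy when its wavelength is maximum, i.e., when the Compton shift Δλ = λ_C(1 − cos θ) is maximum. This occurs at θ = 180° (backscattering), giving Δλ_max = 2λ_C = 4.8526 pm.

Initial wavelength: λ₀ = hc/E₀ = 99.1874 pm
Maximum final wavelength: λ'_max = λ₀ + 2λ_C = 99.1874 + 4.8526 = 104.0400 pm
Minimum final energy: E'_min = hc/λ'_max = 11.9170 keV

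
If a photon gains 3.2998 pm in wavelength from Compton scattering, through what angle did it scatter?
111.10°

From the Compton formula Δλ = λ_C(1 - cos θ), we can solve for θ:

cos θ = 1 - Δλ/λ_C

Given:
- Δλ = 3.2998 pm
- λ_C = h/(m_e·c) ≈ 2.42631024 pm

cos θ = 1 - 3.2998/2.42631024
cos θ = 1 - 1.360007
cos θ = -0.360007

θ = arccos(-0.360007)
θ = 111.10°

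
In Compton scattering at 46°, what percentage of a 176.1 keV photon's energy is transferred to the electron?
0.0952 (or 9.52%)

Calculate initial and final photon energies:

Initial: E₀ = 176.1 keV → λ₀ = 7.0406 pm
Compton shift: Δλ = 0.7409 pm
Final wavelength: λ' = 7.7814 pm
Final energy: E' = 159.3338 keV

Fractional energy loss:
(E₀ - E')/E₀ = (176.1000 - 159.3338)/176.1000
= 16.7662/176.1000
= 0.0952
= 9.52%

(Intermediate values are shown rounded; full precision is carried through to the final answer.)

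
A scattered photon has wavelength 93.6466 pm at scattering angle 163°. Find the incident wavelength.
88.9000 pm

From λ' = λ + Δλ, we have λ = λ' - Δλ

First calculate the Compton shift:
Δλ = λ_C(1 - cos θ)
Δλ = 2.4263 × (1 - cos(163°))
Δλ = 2.4263 × 1.9563
Δλ = 4.7466 pm

Initial wavelength:
λ = λ' - Δλ
λ = 93.6466 - 4.7466
λ = 88.9000 pm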